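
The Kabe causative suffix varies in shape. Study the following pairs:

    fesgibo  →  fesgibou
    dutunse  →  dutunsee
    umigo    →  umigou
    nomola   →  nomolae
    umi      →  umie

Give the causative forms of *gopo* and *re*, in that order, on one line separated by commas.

The suffix is conditioned by the last vowel: -u when the last vowel of the stem is a rounded vowel (*fesgibo*, *umigo*); -e when the last vowel of the stem is an unrounded vowel (*dutunse*, *nomola*, *umi*).
*gopo*: last vowel = /o/, a rounded vowel → -u → *gopou*.
*re* — last vowel /e/ (an unrounded vowel) → -e → *ree*.

gopou, ree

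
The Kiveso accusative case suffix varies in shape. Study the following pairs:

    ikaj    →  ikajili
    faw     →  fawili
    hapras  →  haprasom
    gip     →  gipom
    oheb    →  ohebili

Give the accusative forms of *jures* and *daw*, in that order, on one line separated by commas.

The pattern is voicing of the final consonant: -om when the stem ends in a voiceless consonant (*hapras*, *gip*); -ili when the stem ends in a voiced consonant (*ikaj*, *faw*, *oheb*).
*jures*: final consonant = /s/, voiceless → -om → *juresom*.
*daw* — final consonant /w/ (voiced) → -ili → *dawili*.

juresom, dawili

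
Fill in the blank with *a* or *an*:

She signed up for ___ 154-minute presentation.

a

The indefinite article is chosen by the initial *sound* of the following word, not its spelling.
The number *154* is spoken "one hundred …", beginning with /wʌn/ — a consonant sound.
So the article is *a*: She signed up for a 154-minute presentation.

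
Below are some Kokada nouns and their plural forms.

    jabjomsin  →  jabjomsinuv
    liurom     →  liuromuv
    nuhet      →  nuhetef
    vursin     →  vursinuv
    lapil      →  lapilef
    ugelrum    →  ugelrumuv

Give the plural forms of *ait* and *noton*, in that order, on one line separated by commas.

The suffix is conditioned by the final consonant: -uv when the stem ends in a nasal (*jabjomsin*, *liurom*, *vursin*, *ugelrum*); -ef when the stem ends in a non-nasal consonant (*nuhet*, *lapil*).
*ait*: final consonant = /t/, non-nasal → -ef → *aitef*.
The final consonant of *noton* is /n/, which is a nasal, so the suffix is -uv, giving *notonuv*.

aitef, notonuv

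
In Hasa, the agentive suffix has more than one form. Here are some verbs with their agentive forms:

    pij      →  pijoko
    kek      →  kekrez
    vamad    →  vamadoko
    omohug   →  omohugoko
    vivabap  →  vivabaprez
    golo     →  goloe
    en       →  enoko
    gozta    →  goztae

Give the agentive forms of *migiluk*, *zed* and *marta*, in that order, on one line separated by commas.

The suffix is conditioned by the final sound: -rez when the stem ends in a voiceless consonant (*kek*, *vivabap*); -oko when the stem ends in a voiced consonant (*pij*, *vamad*, *omohug*, *en*); -e when the stem ends in a vowel (*golo*, *gozta*).
The final sound of *migiluk* is /k/, which is a voiceless consonant, so the suffix is -rez, giving *migilukrez*.
*zed* — final sound /d/ (a voiced consonant) → -oko → *zedoko*.
Since the final sound of *marta* is /a/ (a vowel), it takes -e, giving *martae*.

migilukrez, zedoko, martae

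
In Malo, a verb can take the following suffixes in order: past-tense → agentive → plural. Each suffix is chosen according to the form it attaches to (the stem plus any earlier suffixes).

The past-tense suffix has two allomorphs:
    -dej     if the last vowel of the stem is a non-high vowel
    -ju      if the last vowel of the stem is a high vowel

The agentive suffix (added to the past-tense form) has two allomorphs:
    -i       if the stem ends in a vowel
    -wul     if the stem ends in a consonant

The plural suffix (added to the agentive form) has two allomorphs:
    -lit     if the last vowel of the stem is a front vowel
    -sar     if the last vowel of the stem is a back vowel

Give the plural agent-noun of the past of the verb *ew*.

ewdejwulsar

*ew*: last vowel = /e/, a non-high vowel → -dej → *ewdej*.
The final sound of the past-tense form *ewdej* is /j/, which is a consonant, so the agentive suffix is -wul, giving *ewdejwul*.
Since the last vowel of the agentive form *ewdejwul* is /u/ (a back vowel), it takes -sar, giving *ewdejwulsar*.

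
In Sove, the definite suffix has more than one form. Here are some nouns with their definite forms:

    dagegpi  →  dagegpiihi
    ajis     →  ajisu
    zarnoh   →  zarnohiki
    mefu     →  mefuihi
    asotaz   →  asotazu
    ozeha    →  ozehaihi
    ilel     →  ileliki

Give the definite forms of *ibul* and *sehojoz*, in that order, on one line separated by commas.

ibuliki, sehojozu

Looking at the final sound of each stem: -u when the stem ends in a sibilant (*ajis*, *asotaz*); -iki when the stem ends in a non-sibilant consonant (*zarnoh*, *ilel*); -ihi when the stem ends in a vowel (*dagegpi*, *mefu*, *ozeha*).
*ibul* — final sound /l/ (a non-sibilant consonant) → -iki → *ibuliki*.
*sehojoz*: final sound = /z/, a sibilant → -u → *sehojozu*.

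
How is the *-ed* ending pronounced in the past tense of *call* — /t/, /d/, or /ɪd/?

The stem *call* ends in a voiced sound other than /d/.
The -ed suffix is realized as /ɪd/ after /t, d/; as /t/ after other voiceless consonants; and as /d/ after other voiced sounds.
So -ed on *call* is pronounced /d/.

/d/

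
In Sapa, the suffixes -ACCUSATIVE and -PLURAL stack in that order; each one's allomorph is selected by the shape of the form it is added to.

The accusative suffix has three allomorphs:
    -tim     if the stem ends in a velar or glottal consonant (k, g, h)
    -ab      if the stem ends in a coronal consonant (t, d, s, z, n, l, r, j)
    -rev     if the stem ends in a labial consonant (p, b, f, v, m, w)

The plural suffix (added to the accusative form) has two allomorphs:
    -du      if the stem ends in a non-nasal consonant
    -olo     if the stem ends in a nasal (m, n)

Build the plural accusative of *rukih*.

*rukih* — final consonant /h/ (velar/glottal) → -tim → *rukihtim*.
The accusative form *rukihtim* — final consonant /m/ (a nasal) → -olo → *rukihtimolo*.

rukihtimolo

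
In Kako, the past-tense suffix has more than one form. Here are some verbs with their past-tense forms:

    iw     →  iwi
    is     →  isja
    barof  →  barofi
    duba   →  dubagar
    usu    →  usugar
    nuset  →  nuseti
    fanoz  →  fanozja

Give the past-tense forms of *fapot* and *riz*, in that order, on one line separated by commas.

fapoti, rizja

The suffix is conditioned by the final sound: -ja when the stem ends in a sibilant (*is*, *fanoz*); -i when the stem ends in a non-sibilant consonant (*iw*, *barof*, *nuset*); -gar when the stem ends in a vowel (*duba*, *usu*).
*fapot* — final sound /t/ (a non-sibilant consonant) → -i → *fapoti*.
*riz*: final sound = /z/, a sibilant → -ja → *rizja*.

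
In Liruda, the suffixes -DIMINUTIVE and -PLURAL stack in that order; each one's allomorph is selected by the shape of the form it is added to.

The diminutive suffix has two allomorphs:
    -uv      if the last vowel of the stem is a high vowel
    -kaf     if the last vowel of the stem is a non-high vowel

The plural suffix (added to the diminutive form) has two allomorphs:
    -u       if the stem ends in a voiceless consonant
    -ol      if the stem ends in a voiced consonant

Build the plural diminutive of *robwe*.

Since the last vowel of *robwe* is /e/ (a non-high vowel), it takes -kaf, giving *robwekaf*.
The diminutive form *robwekaf* — final consonant /f/ (voiceless) → -u → *robwekafu*.

robwekafu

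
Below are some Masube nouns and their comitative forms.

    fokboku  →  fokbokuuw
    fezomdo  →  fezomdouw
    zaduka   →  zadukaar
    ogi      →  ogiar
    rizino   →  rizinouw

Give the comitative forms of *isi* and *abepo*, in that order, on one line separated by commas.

Looking at the last vowel of each stem: -uw when the last vowel of the stem is a rounded vowel (*fokboku*, *fezomdo*, *rizino*); -ar when the last vowel of the stem is an unrounded vowel (*zaduka*, *ogi*).
*isi*: last vowel = /i/, an unrounded vowel → -ar → *isiar*.
The last vowel of *abepo* is /o/, which is a rounded vowel, so the suffix is -uw, giving *abepouw*.

isiar, abepouw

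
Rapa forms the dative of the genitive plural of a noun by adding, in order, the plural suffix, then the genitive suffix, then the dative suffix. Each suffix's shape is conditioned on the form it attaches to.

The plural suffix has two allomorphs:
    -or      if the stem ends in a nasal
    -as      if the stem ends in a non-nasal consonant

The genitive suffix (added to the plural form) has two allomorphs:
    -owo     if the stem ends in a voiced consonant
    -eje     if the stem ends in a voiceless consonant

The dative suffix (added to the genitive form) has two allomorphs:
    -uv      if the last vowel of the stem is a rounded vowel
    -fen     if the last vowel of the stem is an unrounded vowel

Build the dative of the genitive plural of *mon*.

The final consonant of *mon* is /n/, which is a nasal, so the plural suffix is -or, giving *monor*.
The plural form *monor*: final consonant = /r/, voiced → -owo → *monorowo*.
The genitive form *monorowo* — last vowel /o/ (a rounded vowel) → -uv → *monorowouv*.

monorowouv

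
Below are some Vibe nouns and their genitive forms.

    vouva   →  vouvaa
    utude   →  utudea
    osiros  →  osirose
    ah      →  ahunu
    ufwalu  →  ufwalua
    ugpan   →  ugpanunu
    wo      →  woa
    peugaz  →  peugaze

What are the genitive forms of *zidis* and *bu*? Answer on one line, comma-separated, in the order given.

Looking at the final sound of each stem: -e when the stem ends in a sibilant (*osiros*, *peugaz*); -unu when the stem ends in a non-sibilant consonant (*ah*, *ugpan*); -a when the stem ends in a vowel (*vouva*, *utude*, *ufwalu*, *wo*).
The final sound of *zidis* is /s/, which is a sibilant, so the suffix is -e, giving *zidise*.
The final sound of *bu* is /u/, which is a vowel, so the suffix is -a, giving *bua*.

zidise, bua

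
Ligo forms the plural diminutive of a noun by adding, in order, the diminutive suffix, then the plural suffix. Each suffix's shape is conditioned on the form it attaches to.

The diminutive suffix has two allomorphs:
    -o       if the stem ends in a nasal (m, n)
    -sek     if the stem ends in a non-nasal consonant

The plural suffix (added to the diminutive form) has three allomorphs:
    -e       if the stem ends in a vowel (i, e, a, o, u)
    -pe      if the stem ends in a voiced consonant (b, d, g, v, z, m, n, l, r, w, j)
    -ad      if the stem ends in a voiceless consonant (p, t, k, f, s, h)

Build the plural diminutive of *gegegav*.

gegegavsekad

*gegegav* — final consonant /v/ (non-nasal) → -sek → *gegegavsek*.
The diminutive form *gegegavsek* — final sound /k/ (a voiceless consonant) → -ad → *gegegavsekad*.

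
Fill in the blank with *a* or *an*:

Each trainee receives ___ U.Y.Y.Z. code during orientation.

a

The indefinite article is chosen by the initial *sound* of the following word, not its spelling.
The initialism *U.Y.Y.Z.* is read letter by letter; the first letter, U, is pronounced /juː/, which begins with a consonant sound.
So the article is *a*: Each trainee receives a U.Y.Y.Z. code during orientation.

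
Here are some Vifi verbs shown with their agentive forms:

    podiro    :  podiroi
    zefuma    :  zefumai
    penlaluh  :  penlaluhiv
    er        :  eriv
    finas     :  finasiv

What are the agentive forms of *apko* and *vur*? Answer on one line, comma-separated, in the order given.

apkoi, vuriv

The pattern is consonant vs. vowel: -iv when the stem ends in a consonant (*penlaluh*, *er*, *finas*); -i when the stem ends in a vowel (*podiro*, *zefuma*).
Since the final sound of *apko* is /o/ (a vowel), it takes -i, giving *apkoi*.
Since the final sound of *vur* is /r/ (a consonant), it takes -iv, giving *vuriv*.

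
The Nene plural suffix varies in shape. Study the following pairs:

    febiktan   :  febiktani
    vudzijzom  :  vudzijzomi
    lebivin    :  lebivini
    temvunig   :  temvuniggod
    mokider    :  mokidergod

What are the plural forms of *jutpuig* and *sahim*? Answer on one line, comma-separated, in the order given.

Looking at the final consonant of each stem: -i when the stem ends in a nasal (*febiktan*, *vudzijzom*, *lebivin*); -god when the stem ends in a non-nasal consonant (*temvunig*, *mokider*).
The final consonant of *jutpuig* is /g/, which is non-nasal, so the suffix is -god, giving *jutpuiggod*.
*sahim* — final consonant /m/ (a nasal) → -i → *sahimi*.

jutpuiggod, sahimi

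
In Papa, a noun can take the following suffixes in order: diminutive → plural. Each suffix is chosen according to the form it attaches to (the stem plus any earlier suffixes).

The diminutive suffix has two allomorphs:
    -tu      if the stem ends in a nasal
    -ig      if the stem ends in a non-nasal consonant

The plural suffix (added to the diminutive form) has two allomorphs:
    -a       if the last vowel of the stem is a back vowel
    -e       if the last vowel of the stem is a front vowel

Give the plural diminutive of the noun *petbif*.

petbifige

*petbif* — final consonant /f/ (non-nasal) → -ig → *petbifig*.
The last vowel of the diminutive form *petbifig* is /i/, which is a front vowel, so the plural suffix is -e, giving *petbifige*.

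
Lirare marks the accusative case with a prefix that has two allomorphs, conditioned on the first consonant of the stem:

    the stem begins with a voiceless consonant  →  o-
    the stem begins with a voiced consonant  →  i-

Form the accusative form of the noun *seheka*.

oseheka

*seheka* — first consonant /s/ (voiceless) → o- → *oseheka*.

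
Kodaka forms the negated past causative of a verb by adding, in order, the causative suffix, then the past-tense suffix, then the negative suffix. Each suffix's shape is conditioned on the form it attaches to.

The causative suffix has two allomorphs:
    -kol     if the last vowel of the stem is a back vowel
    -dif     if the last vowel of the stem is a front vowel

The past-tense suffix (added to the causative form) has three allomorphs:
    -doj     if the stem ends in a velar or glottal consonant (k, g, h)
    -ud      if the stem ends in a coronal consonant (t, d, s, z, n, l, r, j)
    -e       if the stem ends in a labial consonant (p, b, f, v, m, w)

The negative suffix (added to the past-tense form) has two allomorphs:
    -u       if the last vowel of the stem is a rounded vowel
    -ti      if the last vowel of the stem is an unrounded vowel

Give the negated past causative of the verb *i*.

idifeti

The last vowel of *i* is /i/, which is a front vowel, so the causative suffix is -dif, giving *idif*.
The causative form *idif*: final consonant = /f/, labial → -e → *idife*.
The past-tense form *idife*: last vowel = /e/, an unrounded vowel → -ti → *idifeti*.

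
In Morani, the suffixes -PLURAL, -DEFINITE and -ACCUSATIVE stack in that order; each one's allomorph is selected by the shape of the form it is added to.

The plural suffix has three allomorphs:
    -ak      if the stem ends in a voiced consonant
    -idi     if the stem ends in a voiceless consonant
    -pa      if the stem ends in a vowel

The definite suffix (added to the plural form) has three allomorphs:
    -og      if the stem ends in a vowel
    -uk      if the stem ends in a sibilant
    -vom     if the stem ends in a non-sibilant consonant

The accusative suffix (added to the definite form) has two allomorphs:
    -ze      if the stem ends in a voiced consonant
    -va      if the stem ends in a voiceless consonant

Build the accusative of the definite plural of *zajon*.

zajonakvomze

*zajon* — final sound /n/ (a voiced consonant) → -ak → *zajonak*.
The plural form *zajonak*: final sound = /k/, a non-sibilant consonant → -vom → *zajonakvom*.
The definite form *zajonakvom* — final consonant /m/ (voiced) → -ze → *zajonakvomze*.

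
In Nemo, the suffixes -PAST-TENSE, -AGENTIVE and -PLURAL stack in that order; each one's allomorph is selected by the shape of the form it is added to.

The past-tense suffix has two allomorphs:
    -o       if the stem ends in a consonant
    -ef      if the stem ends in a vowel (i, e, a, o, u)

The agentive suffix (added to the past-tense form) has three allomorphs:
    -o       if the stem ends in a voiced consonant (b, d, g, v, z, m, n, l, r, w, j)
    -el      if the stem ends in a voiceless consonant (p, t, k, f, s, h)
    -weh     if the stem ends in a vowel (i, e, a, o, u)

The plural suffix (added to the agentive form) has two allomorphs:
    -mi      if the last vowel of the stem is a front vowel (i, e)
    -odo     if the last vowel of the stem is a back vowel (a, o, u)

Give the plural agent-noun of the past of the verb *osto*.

ostoefelmi

The final sound of *osto* is /o/, which is a vowel, so the past-tense suffix is -ef, giving *ostoef*.
The past-tense form *ostoef* — final sound /f/ (a voiceless consonant) → -el → *ostoefel*.
The last vowel of the agentive form *ostoefel* is /e/, which is a front vowel, so the plural suffix is -mi, giving *ostoefelmi*.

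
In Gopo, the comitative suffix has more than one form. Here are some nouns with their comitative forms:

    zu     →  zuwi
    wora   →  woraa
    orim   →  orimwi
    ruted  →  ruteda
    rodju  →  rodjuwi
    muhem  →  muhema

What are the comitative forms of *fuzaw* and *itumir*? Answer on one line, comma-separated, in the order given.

fuzawa, itumirwi

Looking at the last vowel of each stem: -wi when the last vowel of the stem is a high vowel (*zu*, *orim*, *rodju*); -a when the last vowel of the stem is a non-high vowel (*wora*, *ruted*, *muhem*).
The last vowel of *fuzaw* is /a/, which is a non-high vowel, so the suffix is -a, giving *fuzawa*.
The last vowel of *itumir* is /i/, which is a high vowel, so the suffix is -wi, giving *itumirwi*.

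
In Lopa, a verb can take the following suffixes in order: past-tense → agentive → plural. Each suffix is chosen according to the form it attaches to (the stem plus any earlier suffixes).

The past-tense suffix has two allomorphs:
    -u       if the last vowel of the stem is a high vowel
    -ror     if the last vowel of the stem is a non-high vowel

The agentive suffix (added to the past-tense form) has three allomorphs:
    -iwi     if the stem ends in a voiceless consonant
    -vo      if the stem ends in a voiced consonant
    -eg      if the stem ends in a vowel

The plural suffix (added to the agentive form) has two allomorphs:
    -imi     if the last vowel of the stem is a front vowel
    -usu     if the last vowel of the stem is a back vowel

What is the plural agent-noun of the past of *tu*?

tuuegimi

*tu* — last vowel /u/ (a high vowel) → -u → *tuu*.
Since the final sound of the past-tense form *tuu* is /u/ (a vowel), it takes -eg, giving *tuueg*.
The agentive form *tuueg* — last vowel /e/ (a front vowel) → -imi → *tuuegimi*.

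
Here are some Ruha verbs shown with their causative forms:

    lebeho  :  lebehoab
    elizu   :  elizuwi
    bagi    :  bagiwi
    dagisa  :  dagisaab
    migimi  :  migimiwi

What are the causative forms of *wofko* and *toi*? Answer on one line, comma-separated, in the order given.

wofkoab, toiwi

The suffix is conditioned by the last vowel: -wi when the last vowel of the stem is a high vowel (*elizu*, *bagi*, *migimi*); -ab when the last vowel of the stem is a non-high vowel (*lebeho*, *dagisa*).
The last vowel of *wofko* is /o/, which is a non-high vowel, so the suffix is -ab, giving *wofkoab*.
The last vowel of *toi* is /i/, which is a high vowel, so the suffix is -wi, giving *toiwi*.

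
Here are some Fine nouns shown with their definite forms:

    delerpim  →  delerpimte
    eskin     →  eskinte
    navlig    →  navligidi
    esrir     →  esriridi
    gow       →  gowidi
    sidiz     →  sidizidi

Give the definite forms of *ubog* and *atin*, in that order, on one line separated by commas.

ubogidi, atinte

Looking at the final consonant of each stem: -te when the stem ends in a nasal (*delerpim*, *eskin*); -idi when the stem ends in a non-nasal consonant (*navlig*, *esrir*, *gow*, *sidiz*).
Since the final consonant of *ubog* is /g/ (non-nasal), it takes -idi, giving *ubogidi*.
*atin* — final consonant /n/ (a nasal) → -te → *atinte*.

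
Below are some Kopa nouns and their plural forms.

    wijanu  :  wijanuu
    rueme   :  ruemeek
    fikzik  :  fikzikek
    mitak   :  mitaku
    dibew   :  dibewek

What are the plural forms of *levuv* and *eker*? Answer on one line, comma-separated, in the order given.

levuvu, ekerek

The pattern is front/back vowel harmony: -ek when the last vowel of the stem is a front vowel (*rueme*, *fikzik*, *dibew*); -u when the last vowel of the stem is a back vowel (*wijanu*, *mitak*).
The last vowel of *levuv* is /u/, which is a back vowel, so the suffix is -u, giving *levuvu*.
Since the last vowel of *eker* is /e/ (a front vowel), it takes -ek, giving *ekerek*.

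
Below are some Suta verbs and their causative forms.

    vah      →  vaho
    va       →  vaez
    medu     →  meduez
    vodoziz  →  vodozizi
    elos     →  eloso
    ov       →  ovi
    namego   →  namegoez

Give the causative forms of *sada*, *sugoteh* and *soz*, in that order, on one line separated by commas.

The alternation tracks the final sound of the stem — -o when the stem ends in a voiceless consonant (*vah*, *elos*); -i when the stem ends in a voiced consonant (*vodoziz*, *ov*); -ez when the stem ends in a vowel (*va*, *medu*, *namego*).
The final sound of *sada* is /a/, which is a vowel, so the suffix is -ez, giving *sadaez*.
*sugoteh*: final sound = /h/, a voiceless consonant → -o → *sugoteho*.
*soz* — final sound /z/ (a voiced consonant) → -i → *sozi*.

sadaez, sugoteho, sozi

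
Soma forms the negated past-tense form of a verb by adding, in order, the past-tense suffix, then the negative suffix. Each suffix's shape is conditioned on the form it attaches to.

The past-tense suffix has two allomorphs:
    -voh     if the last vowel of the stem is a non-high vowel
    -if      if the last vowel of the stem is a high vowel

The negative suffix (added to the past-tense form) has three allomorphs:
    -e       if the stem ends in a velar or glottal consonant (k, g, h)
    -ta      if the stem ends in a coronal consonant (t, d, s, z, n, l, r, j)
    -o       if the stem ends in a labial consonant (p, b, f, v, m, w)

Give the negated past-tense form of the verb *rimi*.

Since the last vowel of *rimi* is /i/ (a high vowel), it takes -if, giving *rimiif*.
The past-tense form *rimiif* — final consonant /f/ (labial) → -o → *rimiifo*.

rimiifo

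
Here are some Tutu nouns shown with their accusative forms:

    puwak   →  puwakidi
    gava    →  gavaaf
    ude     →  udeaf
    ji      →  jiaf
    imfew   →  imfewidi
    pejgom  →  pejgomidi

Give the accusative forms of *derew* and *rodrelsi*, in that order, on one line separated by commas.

The pattern is consonant vs. vowel: -idi when the stem ends in a consonant (*puwak*, *imfew*, *pejgom*); -af when the stem ends in a vowel (*gava*, *ude*, *ji*).
*derew* — final sound /w/ (a consonant) → -idi → *derewidi*.
*rodrelsi* — final sound /i/ (a vowel) → -af → *rodrelsiaf*.

derewidi, rodrelsiaf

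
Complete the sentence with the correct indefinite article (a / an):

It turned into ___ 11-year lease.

The indefinite article is chosen by the initial *sound* of the following word, not its spelling.
The number *11* is spoken "eleven", beginning with /ɪˈlɛvən/ — a vowel sound.
So the article is *an*: It turned into an 11-year lease.

an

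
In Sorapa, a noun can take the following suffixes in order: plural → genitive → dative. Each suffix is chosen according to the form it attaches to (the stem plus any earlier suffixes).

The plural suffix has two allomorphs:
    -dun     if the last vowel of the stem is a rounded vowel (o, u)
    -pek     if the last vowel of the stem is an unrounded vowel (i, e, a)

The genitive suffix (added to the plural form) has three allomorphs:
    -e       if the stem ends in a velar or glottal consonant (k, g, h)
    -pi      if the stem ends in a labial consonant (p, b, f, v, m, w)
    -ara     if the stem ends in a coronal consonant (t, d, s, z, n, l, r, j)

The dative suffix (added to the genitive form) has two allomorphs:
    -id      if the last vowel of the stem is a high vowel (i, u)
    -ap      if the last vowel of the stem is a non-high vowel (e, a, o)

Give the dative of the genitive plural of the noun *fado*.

*fado*: last vowel = /o/, a rounded vowel → -dun → *fadodun*.
Since the final consonant of the plural form *fadodun* is /n/ (coronal), it takes -ara, giving *fadodunara*.
The genitive form *fadodunara* — last vowel /a/ (a non-high vowel) → -ap → *fadodunaraap*.

fadodunaraap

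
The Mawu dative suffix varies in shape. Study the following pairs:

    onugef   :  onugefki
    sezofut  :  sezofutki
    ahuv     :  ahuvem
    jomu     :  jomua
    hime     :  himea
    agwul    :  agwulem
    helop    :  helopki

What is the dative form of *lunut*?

The pattern is voicing of the final sound: -ki when the stem ends in a voiceless consonant (*onugef*, *sezofut*, *helop*); -em when the stem ends in a voiced consonant (*ahuv*, *agwul*); -a when the stem ends in a vowel (*jomu*, *hime*).
The final sound of *lunut* is /t/, which is a voiceless consonant, so the suffix is -ki, giving *lunutki*.

lunutki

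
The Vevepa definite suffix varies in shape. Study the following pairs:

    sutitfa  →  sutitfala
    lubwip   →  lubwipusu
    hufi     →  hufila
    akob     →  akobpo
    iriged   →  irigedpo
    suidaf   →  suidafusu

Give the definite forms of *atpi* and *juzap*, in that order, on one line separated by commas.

The alternation tracks the final sound of the stem — -usu when the stem ends in a voiceless consonant (*lubwip*, *suidaf*); -po when the stem ends in a voiced consonant (*akob*, *iriged*); -la when the stem ends in a vowel (*sutitfa*, *hufi*).
Since the final sound of *atpi* is /i/ (a vowel), it takes -la, giving *atpila*.
Since the final sound of *juzap* is /p/ (a voiceless consonant), it takes -usu, giving *juzapusu*.

atpila, juzapusu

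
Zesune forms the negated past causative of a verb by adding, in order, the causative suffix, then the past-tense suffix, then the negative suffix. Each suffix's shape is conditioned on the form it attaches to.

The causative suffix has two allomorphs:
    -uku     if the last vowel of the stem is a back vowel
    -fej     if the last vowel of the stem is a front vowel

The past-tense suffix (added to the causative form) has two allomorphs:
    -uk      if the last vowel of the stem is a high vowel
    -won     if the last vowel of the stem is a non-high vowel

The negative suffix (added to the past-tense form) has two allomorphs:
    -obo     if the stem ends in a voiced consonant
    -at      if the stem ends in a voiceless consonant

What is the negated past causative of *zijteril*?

zijterilfejwonobo

The last vowel of *zijteril* is /i/, which is a front vowel, so the causative suffix is -fej, giving *zijterilfej*.
The last vowel of the causative form *zijterilfej* is /e/, which is a non-high vowel, so the past-tense suffix is -won, giving *zijterilfejwon*.
Since the final consonant of the past-tense form *zijterilfejwon* is /n/ (voiced), it takes -obo, giving *zijterilfejwonobo*.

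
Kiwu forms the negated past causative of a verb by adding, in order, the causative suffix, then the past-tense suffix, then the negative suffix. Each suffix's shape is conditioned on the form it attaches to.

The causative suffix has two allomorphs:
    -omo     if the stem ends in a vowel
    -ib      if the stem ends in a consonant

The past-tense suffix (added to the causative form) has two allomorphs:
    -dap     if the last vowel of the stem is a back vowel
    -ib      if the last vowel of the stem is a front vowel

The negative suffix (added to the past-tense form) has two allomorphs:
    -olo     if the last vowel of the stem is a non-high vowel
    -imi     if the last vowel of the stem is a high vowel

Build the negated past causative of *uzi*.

The final sound of *uzi* is /i/, which is a vowel, so the causative suffix is -omo, giving *uziomo*.
The causative form *uziomo*: last vowel = /o/, a back vowel → -dap → *uziomodap*.
The past-tense form *uziomodap* — last vowel /a/ (a non-high vowel) → -olo → *uziomodapolo*.

uziomodapolo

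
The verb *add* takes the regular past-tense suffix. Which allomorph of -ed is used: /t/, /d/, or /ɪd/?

The stem *add* ends in /t/ or /d/.
The -ed suffix is realized as /ɪd/ after /t, d/; as /t/ after other voiceless consonants; and as /d/ after other voiced sounds.
So -ed on *add* is pronounced /ɪd/.

/ɪd/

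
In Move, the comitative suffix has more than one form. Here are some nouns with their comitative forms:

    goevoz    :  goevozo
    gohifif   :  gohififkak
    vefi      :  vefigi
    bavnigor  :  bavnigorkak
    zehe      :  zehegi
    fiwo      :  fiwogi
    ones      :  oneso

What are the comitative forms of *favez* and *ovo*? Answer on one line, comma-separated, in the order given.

Looking at the final sound of each stem: -o when the stem ends in a sibilant (*goevoz*, *ones*); -kak when the stem ends in a non-sibilant consonant (*gohifif*, *bavnigor*); -gi when the stem ends in a vowel (*vefi*, *zehe*, *fiwo*).
The final sound of *favez* is /z/, which is a sibilant, so the suffix is -o, giving *favezo*.
*ovo*: final sound = /o/, a vowel → -gi → *ovogi*.

favezo, ovogi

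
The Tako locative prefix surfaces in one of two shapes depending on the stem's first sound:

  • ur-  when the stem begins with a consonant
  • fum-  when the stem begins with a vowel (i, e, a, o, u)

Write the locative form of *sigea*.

*sigea* — first sound /s/ (a consonant) → ur- → *ursigea*.

ursigea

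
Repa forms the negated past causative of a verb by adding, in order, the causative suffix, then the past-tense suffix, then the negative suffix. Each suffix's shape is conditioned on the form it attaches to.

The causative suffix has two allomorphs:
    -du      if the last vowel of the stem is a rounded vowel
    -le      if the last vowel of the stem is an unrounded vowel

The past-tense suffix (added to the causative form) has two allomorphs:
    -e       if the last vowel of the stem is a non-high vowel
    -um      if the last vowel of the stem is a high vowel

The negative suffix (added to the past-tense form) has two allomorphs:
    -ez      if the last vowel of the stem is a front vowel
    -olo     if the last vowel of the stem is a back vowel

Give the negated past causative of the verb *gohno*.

*gohno* — last vowel /o/ (a rounded vowel) → -du → *gohnodu*.
Since the last vowel of the causative form *gohnodu* is /u/ (a high vowel), it takes -um, giving *gohnoduum*.
The past-tense form *gohnoduum* — last vowel /u/ (a back vowel) → -olo → *gohnoduumolo*.

gohnoduumolo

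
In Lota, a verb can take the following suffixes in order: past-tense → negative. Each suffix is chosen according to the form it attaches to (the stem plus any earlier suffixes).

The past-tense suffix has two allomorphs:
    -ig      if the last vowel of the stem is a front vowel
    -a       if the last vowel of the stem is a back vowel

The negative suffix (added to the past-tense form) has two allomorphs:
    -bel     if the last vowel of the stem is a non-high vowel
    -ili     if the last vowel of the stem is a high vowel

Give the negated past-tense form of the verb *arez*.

*arez* — last vowel /e/ (a front vowel) → -ig → *arezig*.
The past-tense form *arezig* — last vowel /i/ (a high vowel) → -ili → *arezigili*.

arezigili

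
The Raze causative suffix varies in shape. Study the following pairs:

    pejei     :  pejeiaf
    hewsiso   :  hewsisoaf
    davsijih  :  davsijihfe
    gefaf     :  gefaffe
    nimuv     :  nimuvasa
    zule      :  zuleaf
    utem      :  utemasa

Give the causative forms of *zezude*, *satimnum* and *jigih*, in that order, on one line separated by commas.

Looking at the final sound of each stem: -fe when the stem ends in a voiceless consonant (*davsijih*, *gefaf*); -asa when the stem ends in a voiced consonant (*nimuv*, *utem*); -af when the stem ends in a vowel (*pejei*, *hewsiso*, *zule*).
*zezude*: final sound = /e/, a vowel → -af → *zezudeaf*.
Since the final sound of *satimnum* is /m/ (a voiced consonant), it takes -asa, giving *satimnumasa*.
*jigih*: final sound = /h/, a voiceless consonant → -fe → *jigihfe*.

zezudeaf, satimnumasa, jigihfe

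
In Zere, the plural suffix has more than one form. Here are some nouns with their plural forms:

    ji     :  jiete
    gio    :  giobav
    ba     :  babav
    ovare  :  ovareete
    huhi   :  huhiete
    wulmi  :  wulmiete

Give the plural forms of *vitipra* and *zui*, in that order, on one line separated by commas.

vitiprabav, zuiete

The suffix is conditioned by the last vowel: -ete when the last vowel of the stem is a front vowel (*ji*, *ovare*, *huhi*, *wulmi*); -bav when the last vowel of the stem is a back vowel (*gio*, *ba*).
The last vowel of *vitipra* is /a/, which is a back vowel, so the suffix is -bav, giving *vitiprabav*.
*zui*: last vowel = /i/, a front vowel → -ete → *zuiete*.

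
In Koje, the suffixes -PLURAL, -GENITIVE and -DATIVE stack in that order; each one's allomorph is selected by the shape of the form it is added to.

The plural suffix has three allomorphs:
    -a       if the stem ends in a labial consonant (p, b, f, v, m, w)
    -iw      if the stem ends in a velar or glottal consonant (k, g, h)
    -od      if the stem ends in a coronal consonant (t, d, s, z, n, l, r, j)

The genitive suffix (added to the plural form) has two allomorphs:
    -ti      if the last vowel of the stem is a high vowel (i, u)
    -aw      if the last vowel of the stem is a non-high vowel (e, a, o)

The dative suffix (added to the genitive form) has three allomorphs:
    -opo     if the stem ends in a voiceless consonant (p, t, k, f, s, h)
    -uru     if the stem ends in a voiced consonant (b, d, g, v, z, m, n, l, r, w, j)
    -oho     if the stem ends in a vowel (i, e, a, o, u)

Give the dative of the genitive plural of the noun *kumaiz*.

kumaizodawuru

*kumaiz* — final consonant /z/ (coronal) → -od → *kumaizod*.
The plural form *kumaizod*: last vowel = /o/, a non-high vowel → -aw → *kumaizodaw*.
Since the final sound of the genitive form *kumaizodaw* is /w/ (a voiced consonant), it takes -uru, giving *kumaizodawuru*.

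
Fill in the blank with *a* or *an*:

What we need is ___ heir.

The indefinite article is chosen by the initial *sound* of the following word, not its spelling.
*heir* begins with the sound /ɛ/ (silent h) — a vowel sound.
So the article is *an*: What we need is an heir.

an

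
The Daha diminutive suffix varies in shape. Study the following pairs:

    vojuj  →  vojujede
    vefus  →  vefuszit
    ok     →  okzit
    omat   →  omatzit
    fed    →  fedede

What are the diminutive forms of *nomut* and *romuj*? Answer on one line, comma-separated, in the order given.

The pattern is voicing of the final consonant: -zit when the stem ends in a voiceless consonant (*vefus*, *ok*, *omat*); -ede when the stem ends in a voiced consonant (*vojuj*, *fed*).
Since the final consonant of *nomut* is /t/ (voiceless), it takes -zit, giving *nomutzit*.
*romuj*: final consonant = /j/, voiced → -ede → *romujede*.

nomutzit, romujede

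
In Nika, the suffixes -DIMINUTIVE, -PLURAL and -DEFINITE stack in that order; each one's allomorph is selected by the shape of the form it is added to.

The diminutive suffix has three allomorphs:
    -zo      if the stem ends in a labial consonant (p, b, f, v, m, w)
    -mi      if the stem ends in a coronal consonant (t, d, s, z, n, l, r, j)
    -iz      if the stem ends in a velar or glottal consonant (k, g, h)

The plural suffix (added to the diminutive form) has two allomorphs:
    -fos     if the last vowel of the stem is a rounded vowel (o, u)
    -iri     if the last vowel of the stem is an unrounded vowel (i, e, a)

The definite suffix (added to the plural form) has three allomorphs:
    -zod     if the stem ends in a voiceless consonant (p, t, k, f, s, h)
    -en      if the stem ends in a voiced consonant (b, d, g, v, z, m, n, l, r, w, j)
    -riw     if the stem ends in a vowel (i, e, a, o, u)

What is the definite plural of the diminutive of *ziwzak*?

Since the final consonant of *ziwzak* is /k/ (velar/glottal), it takes -iz, giving *ziwzakiz*.
The last vowel of the diminutive form *ziwzakiz* is /i/, which is an unrounded vowel, so the plural suffix is -iri, giving *ziwzakiziri*.
The plural form *ziwzakiziri*: final sound = /i/, a vowel → -riw → *ziwzakiziririw*.

ziwzakiziririw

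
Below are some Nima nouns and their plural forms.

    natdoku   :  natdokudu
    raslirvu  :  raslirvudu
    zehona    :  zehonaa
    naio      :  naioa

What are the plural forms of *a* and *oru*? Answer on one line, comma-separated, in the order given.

aa, orudu

The pattern is height harmony: -du when the last vowel of the stem is a high vowel (*natdoku*, *raslirvu*); -a when the last vowel of the stem is a non-high vowel (*zehona*, *naio*).
The last vowel of *a* is /a/, which is a non-high vowel, so the suffix is -a, giving *aa*.
*oru*: last vowel = /u/, a high vowel → -du → *orudu*.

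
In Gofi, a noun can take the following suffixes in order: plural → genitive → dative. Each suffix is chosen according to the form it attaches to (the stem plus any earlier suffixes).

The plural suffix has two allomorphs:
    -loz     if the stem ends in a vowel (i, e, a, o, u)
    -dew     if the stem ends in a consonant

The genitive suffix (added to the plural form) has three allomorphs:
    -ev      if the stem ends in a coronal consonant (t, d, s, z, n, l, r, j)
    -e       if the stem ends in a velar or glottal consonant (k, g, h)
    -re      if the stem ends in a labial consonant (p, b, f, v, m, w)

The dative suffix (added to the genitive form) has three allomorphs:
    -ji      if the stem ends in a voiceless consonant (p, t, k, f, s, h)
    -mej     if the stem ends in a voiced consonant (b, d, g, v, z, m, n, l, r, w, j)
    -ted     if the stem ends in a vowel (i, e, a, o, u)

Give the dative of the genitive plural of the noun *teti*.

tetilozevmej

Since the final sound of *teti* is /i/ (a vowel), it takes -loz, giving *tetiloz*.
The plural form *tetiloz* — final consonant /z/ (coronal) → -ev → *tetilozev*.
The genitive form *tetilozev* — final sound /v/ (a voiced consonant) → -mej → *tetilozevmej*.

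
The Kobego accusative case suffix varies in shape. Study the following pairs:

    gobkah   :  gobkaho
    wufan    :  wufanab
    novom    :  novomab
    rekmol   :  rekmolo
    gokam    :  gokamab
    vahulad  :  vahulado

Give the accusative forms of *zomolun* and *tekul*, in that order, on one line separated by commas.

zomolunab, tekulo

The suffix is conditioned by the final consonant: -ab when the stem ends in a nasal (*wufan*, *novom*, *gokam*); -o when the stem ends in a non-nasal consonant (*gobkah*, *rekmol*, *vahulad*).
Since the final consonant of *zomolun* is /n/ (a nasal), it takes -ab, giving *zomolunab*.
*tekul*: final consonant = /l/, non-nasal → -o → *tekulo*.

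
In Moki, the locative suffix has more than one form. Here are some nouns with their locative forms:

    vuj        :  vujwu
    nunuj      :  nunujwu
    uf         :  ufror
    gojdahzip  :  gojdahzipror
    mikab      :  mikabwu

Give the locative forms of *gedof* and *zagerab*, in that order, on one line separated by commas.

gedofror, zagerabwu

The pattern is voicing of the final consonant: -ror when the stem ends in a voiceless consonant (*uf*, *gojdahzip*); -wu when the stem ends in a voiced consonant (*vuj*, *nunuj*, *mikab*).
*gedof* — final consonant /f/ (voiceless) → -ror → *gedofror*.
*zagerab* — final consonant /b/ (voiced) → -wu → *zagerabwu*.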